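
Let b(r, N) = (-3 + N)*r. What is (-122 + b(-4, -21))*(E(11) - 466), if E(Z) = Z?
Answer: 11830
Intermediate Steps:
b(r, N) = r*(-3 + N)
(-122 + b(-4, -21))*(E(11) - 466) = (-122 - 4*(-3 - 21))*(11 - 466) = (-122 - 4*(-24))*(-455) = (-122 + 96)*(-455) = -26*(-455) = 11830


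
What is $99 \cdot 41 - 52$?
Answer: $4007$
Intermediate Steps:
$99 \cdot 41 - 52 = 4059 - 52 = 4007$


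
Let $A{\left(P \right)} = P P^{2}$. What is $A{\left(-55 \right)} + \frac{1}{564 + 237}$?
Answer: $- \frac{133266374}{801} \approx -1.6638 \cdot 10^{5}$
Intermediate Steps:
$A{\left(P \right)} = P^{3}$
$A{\left(-55 \right)} + \frac{1}{564 + 237} = \left(-55\right)^{3} + \frac{1}{564 + 237} = -166375 + \frac{1}{801} = - \frac{133266374}{801}$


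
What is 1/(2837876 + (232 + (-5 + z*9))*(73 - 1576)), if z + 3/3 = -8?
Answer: 1/2618438 ≈ 3.8191e-7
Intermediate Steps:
z = -9 (z = -1 - 8 = -9)
1/(2837876 + (232 + (-5 + z*9))*(73 - 1576)) = 1/(2837876 + (232 + (-5 - 9*9))*(73 - 1576)) = 1/(2837876 + (232 + (-5 - 81))*(-1503)) = 1/(2837876 + (232 - 86)*(-1503)) = 1/(2837876 + 146*(-1503)) = 1/(2837876 - 219438) = 1/2618438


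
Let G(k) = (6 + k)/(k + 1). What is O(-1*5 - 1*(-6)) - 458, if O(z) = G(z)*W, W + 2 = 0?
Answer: -465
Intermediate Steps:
G(k) = (6 + k)/(1 + k)
W = -2 (W = -2 + 0 = -2)
O(z) = -2*(6 + z)/(1 + z) (O(z) = ((6 + z)/(1 + z))*(-2) = -2*(6 + z)/(1 + z))
O(-1*5 - 1*(-6)) - 458 = 2*(-6 - (-1*5 - 1*(-6)))/(1 + (-1*5 - 1*(-6))) - 458 = 2*(-6 - (-5 + 6))/(1 + (-5 + 6)) - 458 = 2*(-6 - 1*1)/(1 + 1) - 458 = 2*(-6 - 1)/2 - 458 = 2*(½)*(-7) - 458 = -7 - 458 = -465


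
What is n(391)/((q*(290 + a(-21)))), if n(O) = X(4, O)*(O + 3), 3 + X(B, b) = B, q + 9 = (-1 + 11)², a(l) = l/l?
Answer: 394/26481 ≈ 0.014879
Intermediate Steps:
a(l) = 1
q = 91 (q = -9 + (-1 + 11)² = -9 + 10² = -9 + 100 = 91)
X(B, b) = -3 + B
n(O) = 3 + O (n(O) = (-3 + 4)*(O + 3) = 1*(3 + O) = 3 + O)
n(391)/((q*(290 + a(-21)))) = (3 + 391)/((91*(290 + 1))) = 394/((91*291)) = 394/26481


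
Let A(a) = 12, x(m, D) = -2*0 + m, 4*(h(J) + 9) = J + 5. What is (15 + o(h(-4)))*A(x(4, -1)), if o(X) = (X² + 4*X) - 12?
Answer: 2139/4 ≈ 534.75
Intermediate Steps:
h(J) = -31/4 + J/4 (h(J) = -9 + (J + 5)/4 = -9 + (5 + J)/4 = -9 + (5/4 + J/4) = -31/4 + J/4)
x(m, D) = m (x(m, D) = 0 + m = m)
o(X) = -12 + X² + 4*X
(15 + o(h(-4)))*A(x(4, -1)) = (15 + (-12 + (-31/4 + (¼)*(-4))² + 4*(-31/4 + (¼)*(-4))))*12 = (15 + (-12 + (-31/4 - 1)² + 4*(-31/4 - 1)))*12 = (15 + (-12 + (-35/4)² + 4*(-35/4)))*12 = (15 + (-12 + 1225/16 - 35))*12 = (15 + 473/16)*12 = (713/16)*12 = 2139/4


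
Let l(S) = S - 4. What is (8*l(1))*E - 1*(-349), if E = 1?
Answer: 325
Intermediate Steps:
l(S) = -4 + S
(8*l(1))*E - 1*(-349) = (8*(-4 + 1))*1 - 1*(-349) = (8*(-3))*1 + 349 = -24*1 + 349 = -24 + 349 = 325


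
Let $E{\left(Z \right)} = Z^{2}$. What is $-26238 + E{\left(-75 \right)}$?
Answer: $-20613$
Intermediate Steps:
$-26238 + E{\left(-75 \right)} = -26238 + \left(-75\right)^{2} = -26238 + 5625 = -20613$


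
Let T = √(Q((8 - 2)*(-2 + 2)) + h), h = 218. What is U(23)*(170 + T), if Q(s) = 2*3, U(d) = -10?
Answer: -1700 - 40*√14 ≈ -1849.7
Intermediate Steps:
Q(s) = 6
T = 4*√14 (T = √(6 + 218) = √224 = 4*√14 ≈ 14.967)
U(23)*(170 + T) = -10*(170 + 4*√14) = -1700 - 40*√14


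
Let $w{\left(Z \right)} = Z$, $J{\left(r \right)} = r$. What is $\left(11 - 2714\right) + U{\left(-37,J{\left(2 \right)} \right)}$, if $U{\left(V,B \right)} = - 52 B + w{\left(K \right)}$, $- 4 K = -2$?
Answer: $- \frac{5613}{2} \approx -2806.5$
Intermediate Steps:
$K = \frac{1}{2}$ ($K = \left(- \frac{1}{4}\right) \left(-2\right) = \frac{1}{2} \approx 0.5$)
$U{\left(V,B \right)} = \frac{1}{2} - 52 B$ ($U{\left(V,B \right)} = - 52 B + \frac{1}{2} = \frac{1}{2} - 52 B$)
$\left(11 - 2714\right) + U{\left(-37,J{\left(2 \right)} \right)} = \left(11 - 2714\right) + \left(\frac{1}{2} - 104\right) = -2703 + \left(\frac{1}{2} - 104\right) = -2703 - \frac{207}{2} = - \frac{5613}{2}$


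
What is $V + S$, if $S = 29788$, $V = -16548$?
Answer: $13240$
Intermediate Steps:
$V + S = -16548 + 29788 = 13240$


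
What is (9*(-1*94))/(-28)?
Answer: 423/14 ≈ 30.214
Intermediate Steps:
(9*(-1*94))/(-28) = (9*(-94))*(-1/28) = -846*(-1/28) = 423/14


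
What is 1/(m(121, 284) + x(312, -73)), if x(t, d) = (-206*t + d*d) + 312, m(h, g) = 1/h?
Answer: -121/7094350 ≈ -1.7056e-5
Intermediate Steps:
x(t, d) = 312 + d**2 - 206*t (x(t, d) = (-206*t + d**2) + 312 = (d**2 - 206*t) + 312 = 312 + d**2 - 206*t)
1/(m(121, 284) + x(312, -73)) = 1/(1/121 + (312 + (-73)**2 - 206*312)) = 1/(1/121 + (312 + 5329 - 64272)) = 1/(1/121 - 58631) = 1/(-7094350/121) = -121/7094350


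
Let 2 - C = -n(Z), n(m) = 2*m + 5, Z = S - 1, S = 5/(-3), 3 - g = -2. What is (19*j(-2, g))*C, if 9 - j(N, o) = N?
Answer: 1045/3 ≈ 348.33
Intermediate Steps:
g = 5 (g = 3 - 1*(-2) = 3 + 2 = 5)
j(N, o) = 9 - N
S = -5/3 (S = 5*(-1/3) = -5/3 ≈ -1.6667)
Z = -8/3 (Z = -5/3 - 1 = -8/3 ≈ -2.6667)
n(m) = 5 + 2*m
C = 5/3 (C = 2 - (-1)*(5 + 2*(-8/3)) = 2 - (-1)*(5 - 16/3) = 2 - (-1)*(-1)/3 = 2 - 1*1/3 = 2 - 1/3 = 5/3 ≈ 1.6667)
(19*j(-2, g))*C = (19*(9 - 1*(-2)))*(5/3) = (19*(9 + 2))*(5/3) = (19*11)*(5/3) = 209*(5/3) = 1045/3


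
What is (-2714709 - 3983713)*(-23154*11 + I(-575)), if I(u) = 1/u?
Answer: 980977545097522/575 ≈ 1.7060e+12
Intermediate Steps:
(-2714709 - 3983713)*(-23154*11 + I(-575)) = (-2714709 - 3983713)*(-23154*11 + 1/(-575)) = -6698422*(-3859*66 - 1/575) = -6698422*(-254694 - 1/575) = -6698422*(-146449051/575) = 980977545097522/575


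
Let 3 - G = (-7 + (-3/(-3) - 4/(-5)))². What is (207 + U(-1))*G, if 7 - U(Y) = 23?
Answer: -114791/25 ≈ -4591.6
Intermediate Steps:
U(Y) = -16 (U(Y) = 7 - 1*23 = 7 - 23 = -16)
G = -601/25 (G = 3 - (-7 + (-3/(-3) - 4/(-5)))² = 3 - (-7 + (-3*(-⅓) - 4*(-⅕)))² = 3 - (-7 + (1 + ⅘))² = 3 - (-7 + 9/5)² = 3 - (-26/5)² = 3 - 1*676/25 = 3 - 676/25 = -601/25 ≈ -24.040)
(207 + U(-1))*G = (207 - 16)*(-601/25) = 191*(-601/25) = -114791/25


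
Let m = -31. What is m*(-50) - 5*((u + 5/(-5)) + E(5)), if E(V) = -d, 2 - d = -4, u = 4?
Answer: 1565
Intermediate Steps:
d = 6 (d = 2 - 1*(-4) = 2 + 4 = 6)
E(V) = -6 (E(V) = -1*6 = -6)
m*(-50) - 5*((u + 5/(-5)) + E(5)) = -31*(-50) - 5*((4 + 5/(-5)) - 6) = 1550 - 5*((4 + 5*(-⅕)) - 6) = 1550 - 5*((4 - 1) - 6) = 1550 - 5*(3 - 6) = 1550 - 5*(-3) = 1550 + 15 = 1565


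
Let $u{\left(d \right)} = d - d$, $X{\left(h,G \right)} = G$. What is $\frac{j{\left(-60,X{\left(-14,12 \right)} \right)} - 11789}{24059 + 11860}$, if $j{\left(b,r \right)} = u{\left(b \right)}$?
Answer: $- \frac{11789}{35919} \approx -0.32821$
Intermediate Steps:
$u{\left(d \right)} = 0$
$j{\left(b,r \right)} = 0$
$\frac{j{\left(-60,X{\left(-14,12 \right)} \right)} - 11789}{24059 + 11860} = \frac{0 - 11789}{24059 + 11860} = - \frac{11789}{35919}$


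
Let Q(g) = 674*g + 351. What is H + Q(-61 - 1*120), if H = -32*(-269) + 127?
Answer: -112908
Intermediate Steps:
Q(g) = 351 + 674*g
H = 8735 (H = 8608 + 127 = 8735)
H + Q(-61 - 1*120) = 8735 + (351 + 674*(-61 - 1*120)) = 8735 + (351 + 674*(-61 - 120)) = 8735 + (351 + 674*(-181)) = 8735 + (351 - 121994) = 8735 - 121643 = -112908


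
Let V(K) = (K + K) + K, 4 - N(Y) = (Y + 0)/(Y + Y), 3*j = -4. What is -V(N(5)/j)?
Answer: 63/8 ≈ 7.8750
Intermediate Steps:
j = -4/3 (j = (⅓)*(-4) = -4/3 ≈ -1.3333)
N(Y) = 7/2 (N(Y) = 4 - (Y + 0)/(Y + Y) = 4 - Y/(2*Y) = 4 - Y*1/(2*Y) = 4 - 1*½ = 4 - ½ = 7/2)
V(K) = 3*K (V(K) = 2*K + K = 3*K)
-V(N(5)/j) = -3*7/(2*(-4/3)) = -3*(7/2)*(-¾) = -3*(-21)/8 = -1*(-63/8) = 63/8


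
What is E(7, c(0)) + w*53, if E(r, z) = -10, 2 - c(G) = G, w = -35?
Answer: -1865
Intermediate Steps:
c(G) = 2 - G
E(7, c(0)) + w*53 = -10 - 35*53 = -10 - 1855 = -1865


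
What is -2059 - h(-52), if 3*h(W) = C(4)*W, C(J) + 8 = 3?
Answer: -6437/3 ≈ -2145.7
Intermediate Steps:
C(J) = -5 (C(J) = -8 + 3 = -5)
h(W) = -5*W/3 (h(W) = (-5*W)/3 = -5*W/3)
-2059 - h(-52) = -2059 - (-5)*(-52)/3 = -2059 - 1*260/3 = -2059 - 260/3 = -6437/3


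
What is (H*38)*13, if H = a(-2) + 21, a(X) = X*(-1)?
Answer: 11362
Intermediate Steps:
a(X) = -X
H = 23 (H = -1*(-2) + 21 = 2 + 21 = 23)
(H*38)*13 = (23*38)*13 = 874*13 = 11362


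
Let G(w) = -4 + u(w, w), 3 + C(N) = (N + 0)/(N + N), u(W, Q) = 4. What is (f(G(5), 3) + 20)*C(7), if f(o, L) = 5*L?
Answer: -175/2 ≈ -87.500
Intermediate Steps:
C(N) = -5/2 (C(N) = -3 + (N + 0)/(N + N) = -3 + N/((2*N)) = -3 + N*(1/(2*N)) = -3 + ½ = -5/2)
G(w) = 0 (G(w) = -4 + 4 = 0)
(f(G(5), 3) + 20)*C(7) = (5*3 + 20)*(-5/2) = (15 + 20)*(-5/2) = 35*(-5/2) = -175/2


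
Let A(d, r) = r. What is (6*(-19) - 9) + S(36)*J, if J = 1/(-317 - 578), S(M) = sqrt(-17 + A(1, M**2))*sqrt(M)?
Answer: -123 - 6*sqrt(1279)/895 ≈ -123.24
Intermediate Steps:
S(M) = sqrt(M)*sqrt(-17 + M**2) (S(M) = sqrt(-17 + M**2)*sqrt(M) = sqrt(M)*sqrt(-17 + M**2))
J = -1/895 (J = 1/(-895) = -1/895 ≈ -0.0011173)
(6*(-19) - 9) + S(36)*J = (6*(-19) - 9) + (sqrt(36)*sqrt(-17 + 36**2))*(-1/895) = (-114 - 9) + (6*sqrt(-17 + 1296))*(-1/895) = -123 + (6*sqrt(1279))*(-1/895) = -123 - 6*sqrt(1279)/895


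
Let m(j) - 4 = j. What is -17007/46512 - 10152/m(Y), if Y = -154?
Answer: 26091043/387600 ≈ 67.314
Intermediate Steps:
m(j) = 4 + j
-17007/46512 - 10152/m(Y) = -17007/46512 - 10152/(4 - 154) = -17007*1/46512 - 10152/(-150) = -5669/15504 - 10152*(-1/150) = -5669/15504 + 1692/25 = 26091043/387600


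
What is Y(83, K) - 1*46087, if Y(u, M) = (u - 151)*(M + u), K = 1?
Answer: -51799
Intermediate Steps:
Y(u, M) = (-151 + u)*(M + u)
Y(83, K) - 1*46087 = (83**2 - 151*1 - 151*83 + 1*83) - 1*46087 = (6889 - 151 - 12533 + 83) - 46087 = -5712 - 46087 = -51799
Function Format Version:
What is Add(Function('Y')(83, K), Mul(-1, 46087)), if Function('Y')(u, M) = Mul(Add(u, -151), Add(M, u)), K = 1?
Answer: -51799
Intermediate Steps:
Function('Y')(u, M) = Mul(Add(-151, u), Add(M, u))
Add(Function('Y')(83, K), Mul(-1, 46087)) = Add(Add(Pow(83, 2), Mul(-151, 1), Mul(-151, 83), Mul(1, 83)), Mul(-1, 46087)) = Add(Add(6889, -151, -12533, 83), -46087) = Add(-5712, -46087) = -51799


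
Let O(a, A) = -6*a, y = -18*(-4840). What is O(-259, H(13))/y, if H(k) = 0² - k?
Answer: 259/14520 ≈ 0.017837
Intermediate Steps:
H(k) = -k (H(k) = 0 - k = -k)
y = 87120
O(-259, H(13))/y = -6*(-259)/87120 = 1554*(1/87120) = 259/14520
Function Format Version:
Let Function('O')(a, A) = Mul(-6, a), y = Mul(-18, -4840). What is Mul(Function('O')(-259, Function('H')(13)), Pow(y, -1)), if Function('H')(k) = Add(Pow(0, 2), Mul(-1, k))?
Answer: Rational(259, 14520) ≈ 0.017837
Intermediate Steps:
Function('H')(k) = Mul(-1, k) (Function('H')(k) = Add(0, Mul(-1, k)) = Mul(-1, k))
y = 87120
Mul(Function('O')(-259, Function('H')(13)), Pow(y, -1)) = Mul(Mul(-6, -259), Pow(87120, -1)) = Mul(1554, Rational(1, 87120)) = Rational(259, 14520)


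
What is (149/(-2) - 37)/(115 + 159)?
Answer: -223/548 ≈ -0.40693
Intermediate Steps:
(149/(-2) - 37)/(115 + 159) = (149*(-½) - 37)/274 = (-149/2 - 37)*(1/274) = -223/2*1/274 = -223/548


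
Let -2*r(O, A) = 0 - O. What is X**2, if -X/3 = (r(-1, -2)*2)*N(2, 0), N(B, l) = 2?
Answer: 36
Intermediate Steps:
r(O, A) = O/2 (r(O, A) = -(0 - O)/2 = -(-1)*O/2 = O/2)
X = 6 (X = -3*((1/2)*(-1))*2*2 = -3*(-1/2*2)*2 = -(-3)*2 = -3*(-2) = 6)
X**2 = 6**2 = 36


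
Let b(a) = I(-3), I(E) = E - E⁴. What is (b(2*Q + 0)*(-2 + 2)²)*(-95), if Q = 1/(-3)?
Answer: 0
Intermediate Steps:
Q = -⅓ ≈ -0.33333
b(a) = -84 (b(a) = -3 - 1*(-3)⁴ = -3 - 1*81 = -3 - 81 = -84)
(b(2*Q + 0)*(-2 + 2)²)*(-95) = -84*(-2 + 2)²*(-95) = -84*0²*(-95) = -84*0*(-95) = 0*(-95) = 0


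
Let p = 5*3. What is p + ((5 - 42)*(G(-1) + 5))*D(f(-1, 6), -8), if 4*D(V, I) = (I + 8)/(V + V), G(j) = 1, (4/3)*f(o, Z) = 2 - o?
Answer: 15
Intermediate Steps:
f(o, Z) = 3/2 - 3*o/4 (f(o, Z) = 3*(2 - o)/4 = 3/2 - 3*o/4)
p = 15
D(V, I) = (8 + I)/(8*V) (D(V, I) = ((I + 8)/(V + V))/4 = ((8 + I)/((2*V)))/4 = ((8 + I)*(1/(2*V)))/4 = ((8 + I)/(2*V))/4 = (8 + I)/(8*V))
p + ((5 - 42)*(G(-1) + 5))*D(f(-1, 6), -8) = 15 + ((5 - 42)*(1 + 5))*((8 - 8)/(8*(3/2 - 3/4*(-1)))) = 15 + (-37*6)*((1/8)*0/(3/2 + 3/4)) = 15 - 111*0/(4*9/4) = 15 - 111*4*0/(4*9) = 15 - 222*0 = 15 + 0 = 15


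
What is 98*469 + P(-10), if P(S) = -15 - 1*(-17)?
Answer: 45964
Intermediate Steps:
P(S) = 2 (P(S) = -15 + 17 = 2)
98*469 + P(-10) = 98*469 + 2 = 45962 + 2 = 45964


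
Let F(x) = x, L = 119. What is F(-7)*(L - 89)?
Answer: -210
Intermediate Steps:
F(-7)*(L - 89) = -7*(119 - 89) = -7*30 = -210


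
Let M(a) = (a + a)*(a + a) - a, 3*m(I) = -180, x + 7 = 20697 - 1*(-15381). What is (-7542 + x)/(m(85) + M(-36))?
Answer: 28529/5160 ≈ 5.5289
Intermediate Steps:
x = 36071 (x = -7 + (20697 - 1*(-15381)) = -7 + (20697 + 15381) = -7 + 36078 = 36071)
m(I) = -60 (m(I) = (⅓)*(-180) = -60)
M(a) = -a + 4*a² (M(a) = (2*a)*(2*a) - a = 4*a² - a = -a + 4*a²)
(-7542 + x)/(m(85) + M(-36)) = (-7542 + 36071)/(-60 - 36*(-1 + 4*(-36))) = 28529/(-60 - 36*(-1 - 144)) = 28529/(-60 - 36*(-145)) = 28529/(-60 + 5220) = 28529/5160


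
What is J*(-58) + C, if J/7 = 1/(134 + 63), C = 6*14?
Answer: 16142/197 ≈ 81.939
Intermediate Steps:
C = 84
J = 7/197 (J = 7/(134 + 63) = 7/197 ≈ 0.035533)
J*(-58) + C = (7/197)*(-58) + 84 = -406/197 + 84 = 16142/197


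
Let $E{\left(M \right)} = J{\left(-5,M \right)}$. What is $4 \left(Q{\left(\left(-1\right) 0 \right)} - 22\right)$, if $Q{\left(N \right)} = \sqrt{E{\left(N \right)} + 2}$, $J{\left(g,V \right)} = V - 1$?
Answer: $-84$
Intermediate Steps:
$J{\left(g,V \right)} = -1 + V$ ($J{\left(g,V \right)} = V - 1 = -1 + V$)
$E{\left(M \right)} = -1 + M$
$Q{\left(N \right)} = \sqrt{1 + N}$ ($Q{\left(N \right)} = \sqrt{\left(-1 + N\right) + 2} = \sqrt{1 + N}$)
$4 \left(Q{\left(\left(-1\right) 0 \right)} - 22\right) = 4 \left(\sqrt{1 - 0} - 22\right) = 4 \left(\sqrt{1 + 0} - 22\right) = 4 \left(\sqrt{1} - 22\right) = 4 \left(1 - 22\right) = 4 \left(-21\right) = -84$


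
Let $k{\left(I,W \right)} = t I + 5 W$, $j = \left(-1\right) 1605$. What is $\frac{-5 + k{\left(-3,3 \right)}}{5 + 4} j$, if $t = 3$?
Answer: $- \frac{535}{3} \approx -178.33$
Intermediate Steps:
$j = -1605$
$k{\left(I,W \right)} = 3 I + 5 W$
$\frac{-5 + k{\left(-3,3 \right)}}{5 + 4} j = \frac{-5 + \left(3 \left(-3\right) + 5 \cdot 3\right)}{5 + 4} \left(-1605\right) = \frac{-5 + \left(-9 + 15\right)}{9} \left(-1605\right) = \left(-5 + 6\right) \frac{1}{9} \left(-1605\right) = 1 \cdot \frac{1}{9} \left(-1605\right) = \frac{1}{9} \left(-1605\right) = - \frac{535}{3}$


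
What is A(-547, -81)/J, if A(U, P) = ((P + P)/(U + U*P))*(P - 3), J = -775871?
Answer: -1701/4244014370 ≈ -4.0080e-7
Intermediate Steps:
A(U, P) = 2*P*(-3 + P)/(U + P*U) (A(U, P) = ((2*P)/(U + P*U))*(-3 + P) = (2*P/(U + P*U))*(-3 + P) = 2*P*(-3 + P)/(U + P*U))
A(-547, -81)/J = (2*(-81)*(-3 - 81)/(-547*(1 - 81)))/(-775871) = (2*(-81)*(-1/547)*(-84)/(-80))*(-1/775871) = (2*(-81)*(-1/547)*(-1/80)*(-84))*(-1/775871) = (1701/5470)*(-1/775871) = -1701/4244014370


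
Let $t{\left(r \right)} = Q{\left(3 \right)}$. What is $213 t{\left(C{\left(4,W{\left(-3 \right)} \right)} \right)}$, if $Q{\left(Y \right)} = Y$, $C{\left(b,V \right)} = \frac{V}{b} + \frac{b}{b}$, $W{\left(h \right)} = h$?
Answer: $639$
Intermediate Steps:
$C{\left(b,V \right)} = 1 + \frac{V}{b}$ ($C{\left(b,V \right)} = \frac{V}{b} + 1 = 1 + \frac{V}{b}$)
$t{\left(r \right)} = 3$
$213 t{\left(C{\left(4,W{\left(-3 \right)} \right)} \right)} = 213 \cdot 3 = 639$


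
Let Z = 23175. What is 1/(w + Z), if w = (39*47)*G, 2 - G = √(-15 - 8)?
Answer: 389/11561112 + 611*I*√23/265905576 ≈ 3.3647e-5 + 1.102e-5*I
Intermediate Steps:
G = 2 - I*√23 (G = 2 - √(-15 - 8) = 2 - √(-23) = 2 - I*√23 ≈ 2.0 - 4.7958*I)
w = 3666 - 1833*I*√23 (w = (39*47)*(2 - I*√23) = 1833*(2 - I*√23) = 3666 - 1833*I*√23 ≈ 3666.0 - 8790.8*I)
1/(w + Z) = 1/((3666 - 1833*I*√23) + 23175) = 1/(26841 - 1833*I*√23)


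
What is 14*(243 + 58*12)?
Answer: 13146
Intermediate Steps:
14*(243 + 58*12) = 14*(243 + 696) = 14*939 = 13146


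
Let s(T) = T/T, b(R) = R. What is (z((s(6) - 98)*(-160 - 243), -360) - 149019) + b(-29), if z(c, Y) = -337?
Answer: -149385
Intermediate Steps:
s(T) = 1
(z((s(6) - 98)*(-160 - 243), -360) - 149019) + b(-29) = (-337 - 149019) - 29 = -149356 - 29 = -149385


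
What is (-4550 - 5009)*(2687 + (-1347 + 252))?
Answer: -15217928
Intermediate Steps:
(-4550 - 5009)*(2687 + (-1347 + 252)) = -9559*(2687 - 1095) = -9559*1592 = -15217928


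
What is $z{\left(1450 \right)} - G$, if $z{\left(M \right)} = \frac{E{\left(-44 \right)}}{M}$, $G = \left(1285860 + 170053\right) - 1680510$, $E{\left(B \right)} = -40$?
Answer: $\frac{32566561}{145} \approx 2.246 \cdot 10^{5}$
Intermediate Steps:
$G = -224597$ ($G = 1455913 - 1680510 = -224597$)
$z{\left(M \right)} = - \frac{40}{M}$
$z{\left(1450 \right)} - G = - \frac{40}{1450} - -224597 = \left(-40\right) \frac{1}{1450} + 224597 = - \frac{4}{145} + 224597 = \frac{32566561}{145}$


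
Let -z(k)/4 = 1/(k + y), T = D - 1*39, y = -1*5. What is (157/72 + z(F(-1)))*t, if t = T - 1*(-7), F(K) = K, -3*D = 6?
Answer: -3485/36 ≈ -96.806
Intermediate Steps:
D = -2 (D = -1/3*6 = -2)
y = -5
T = -41 (T = -2 - 1*39 = -2 - 39 = -41)
t = -34 (t = -41 - 1*(-7) = -41 + 7 = -34)
z(k) = -4/(-5 + k) (z(k) = -4/(k - 5) = -4/(-5 + k))
(157/72 + z(F(-1)))*t = (157/72 - 4/(-5 - 1))*(-34) = (157*(1/72) - 4/(-6))*(-34) = (157/72 - 4*(-1/6))*(-34) = (157/72 + 2/3)*(-34) = (205/72)*(-34) = -3485/36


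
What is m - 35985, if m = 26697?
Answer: -9288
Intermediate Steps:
m - 35985 = 26697 - 35985 = -9288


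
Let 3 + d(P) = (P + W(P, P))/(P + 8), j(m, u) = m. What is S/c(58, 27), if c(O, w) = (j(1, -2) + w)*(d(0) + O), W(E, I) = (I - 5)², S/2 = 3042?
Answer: 4056/1085 ≈ 3.7383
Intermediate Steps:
S = 6084 (S = 2*3042 = 6084)
W(E, I) = (-5 + I)²
d(P) = -3 + (P + (-5 + P)²)/(8 + P) (d(P) = -3 + (P + (-5 + P)²)/(P + 8) = -3 + (P + (-5 + P)²)/(8 + P))
c(O, w) = (1 + w)*(⅛ + O) (c(O, w) = (1 + w)*((1 + 0² - 12*0)/(8 + 0) + O) = (1 + w)*((1 + 0 + 0)/8 + O) = (1 + w)*((⅛)*1 + O) = (1 + w)*(⅛ + O))
S/c(58, 27) = 6084/(⅛ + 58 + (⅛)*27 + 58*27) = 6084/(⅛ + 58 + 27/8 + 1566) = 6084/(3255/2) = 6084*(2/3255) = 4056/1085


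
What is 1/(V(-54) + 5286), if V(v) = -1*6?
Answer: 1/5280 ≈ 0.00018939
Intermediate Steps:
V(v) = -6
1/(V(-54) + 5286) = 1/(-6 + 5286) = 1/5280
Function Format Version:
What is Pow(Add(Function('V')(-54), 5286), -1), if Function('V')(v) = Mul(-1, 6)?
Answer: Rational(1, 5280) ≈ 0.00018939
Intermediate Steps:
Function('V')(v) = -6
Pow(Add(Function('V')(-54), 5286), -1) = Pow(Add(-6, 5286), -1) = Pow(5280, -1) = Rational(1, 5280)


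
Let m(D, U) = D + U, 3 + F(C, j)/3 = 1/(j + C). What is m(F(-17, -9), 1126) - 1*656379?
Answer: -17036815/26 ≈ -6.5526e+5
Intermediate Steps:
F(C, j) = -9 + 3/(C + j) (F(C, j) = -9 + 3/(j + C) = -9 + 3/(C + j))
m(F(-17, -9), 1126) - 1*656379 = (3*(1 - 3*(-17) - 3*(-9))/(-17 - 9) + 1126) - 1*656379 = (3*(1 + 51 + 27)/(-26) + 1126) - 656379 = (3*(-1/26)*79 + 1126) - 656379 = (-237/26 + 1126) - 656379 = 29039/26 - 656379 = -17036815/26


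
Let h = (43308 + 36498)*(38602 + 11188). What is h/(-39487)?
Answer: -3973540740/39487 ≈ -1.0063e+5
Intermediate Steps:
h = 3973540740 (h = 79806*49790 = 3973540740)
h/(-39487) = 3973540740/(-39487) = 3973540740*(-1/39487) = -3973540740/39487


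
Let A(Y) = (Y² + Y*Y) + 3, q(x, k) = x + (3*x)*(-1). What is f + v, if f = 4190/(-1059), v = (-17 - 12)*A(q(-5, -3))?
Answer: -6238523/1059 ≈ -5891.0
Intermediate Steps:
q(x, k) = -2*x (q(x, k) = x - 3*x = -2*x)
A(Y) = 3 + 2*Y² (A(Y) = (Y² + Y²) + 3 = 2*Y² + 3 = 3 + 2*Y²)
v = -5887 (v = (-17 - 12)*(3 + 2*(-2*(-5))²) = -29*(3 + 2*10²) = -29*(3 + 2*100) = -29*(3 + 200) = -29*203 = -5887)
f = -4190/1059 (f = 4190*(-1/1059) = -4190/1059 ≈ -3.9566)
f + v = -4190/1059 - 5887 = -6238523/1059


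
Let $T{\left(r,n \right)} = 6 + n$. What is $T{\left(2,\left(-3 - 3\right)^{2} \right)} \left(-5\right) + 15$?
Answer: $-195$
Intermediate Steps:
$T{\left(2,\left(-3 - 3\right)^{2} \right)} \left(-5\right) + 15 = \left(6 + \left(-3 - 3\right)^{2}\right) \left(-5\right) + 15 = \left(6 + \left(-6\right)^{2}\right) \left(-5\right) + 15 = \left(6 + 36\right) \left(-5\right) + 15 = 42 \left(-5\right) + 15 = -210 + 15 = -195$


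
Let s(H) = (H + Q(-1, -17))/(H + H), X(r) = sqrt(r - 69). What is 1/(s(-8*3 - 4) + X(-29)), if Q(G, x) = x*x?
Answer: -14616/375449 - 21952*I*sqrt(2)/375449 ≈ -0.038929 - 0.082687*I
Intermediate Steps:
Q(G, x) = x**2
X(r) = sqrt(-69 + r)
s(H) = (289 + H)/(2*H) (s(H) = (H + (-17)**2)/(H + H) = (H + 289)/((2*H)) = (289 + H)*(1/(2*H)) = (289 + H)/(2*H))
1/(s(-8*3 - 4) + X(-29)) = 1/((289 + (-8*3 - 4))/(2*(-8*3 - 4)) + sqrt(-69 - 29)) = 1/((289 + (-24 - 4))/(2*(-24 - 4)) + sqrt(-98)) = 1/((1/2)*(289 - 28)/(-28) + 7*I*sqrt(2)) = 1/((1/2)*(-1/28)*261 + 7*I*sqrt(2)) = 1/(-261/56 + 7*I*sqrt(2))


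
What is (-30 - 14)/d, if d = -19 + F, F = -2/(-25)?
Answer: 100/43 ≈ 2.3256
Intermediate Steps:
F = 2/25 (F = -2*(-1/25) = 2/25 ≈ 0.080000)
d = -473/25 (d = -19 + 2/25 = -473/25 ≈ -18.920)
(-30 - 14)/d = (-30 - 14)/(-473/25) = -25/473*(-44) = 100/43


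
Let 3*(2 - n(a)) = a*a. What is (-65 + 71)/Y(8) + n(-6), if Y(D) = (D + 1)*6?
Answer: -89/9 ≈ -9.8889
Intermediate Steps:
Y(D) = 6 + 6*D (Y(D) = (1 + D)*6 = 6 + 6*D)
n(a) = 2 - a²/3 (n(a) = 2 - a*a/3 = 2 - a²/3)
(-65 + 71)/Y(8) + n(-6) = (-65 + 71)/(6 + 6*8) + (2 - ⅓*(-6)²) = 6/(6 + 48) + (2 - ⅓*36) = 6/54 + (2 - 12) = (1/54)*6 - 10 = ⅑ - 10 = -89/9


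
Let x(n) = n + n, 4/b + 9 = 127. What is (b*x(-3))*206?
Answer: -2472/59 ≈ -41.898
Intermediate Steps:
b = 2/59 (b = 4/(-9 + 127) = 4/118 = 4*(1/118) = 2/59 ≈ 0.033898)
x(n) = 2*n
(b*x(-3))*206 = (2*(2*(-3))/59)*206 = ((2/59)*(-6))*206 = -12/59*206 = -2472/59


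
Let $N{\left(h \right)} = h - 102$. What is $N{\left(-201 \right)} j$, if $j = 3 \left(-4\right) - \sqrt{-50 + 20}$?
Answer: $3636 + 303 i \sqrt{30} \approx 3636.0 + 1659.6 i$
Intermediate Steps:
$N{\left(h \right)} = -102 + h$
$j = -12 - i \sqrt{30}$ ($j = -12 - \sqrt{-30} = -12 - i \sqrt{30} \approx -12.0 - 5.4772 i$)
$N{\left(-201 \right)} j = \left(-102 - 201\right) \left(-12 - i \sqrt{30}\right) = - 303 \left(-12 - i \sqrt{30}\right) = 3636 + 303 i \sqrt{30}$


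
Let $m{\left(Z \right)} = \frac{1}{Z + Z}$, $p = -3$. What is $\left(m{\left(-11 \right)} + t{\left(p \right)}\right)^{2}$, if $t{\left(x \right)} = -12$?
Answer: $\frac{70225}{484} \approx 145.09$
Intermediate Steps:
$m{\left(Z \right)} = \frac{1}{2 Z}$
$\left(m{\left(-11 \right)} + t{\left(p \right)}\right)^{2} = \left(\frac{1}{2 \left(-11\right)} - 12\right)^{2} = \left(\frac{1}{2} \left(- \frac{1}{11}\right) - 12\right)^{2} = \left(- \frac{1}{22} - 12\right)^{2} = \left(- \frac{265}{22}\right)^{2} = \frac{70225}{484}$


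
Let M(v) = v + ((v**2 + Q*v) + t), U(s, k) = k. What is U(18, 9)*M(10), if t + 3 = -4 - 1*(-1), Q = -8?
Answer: 216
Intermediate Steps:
t = -6 (t = -3 + (-4 - 1*(-1)) = -3 + (-4 + 1) = -3 - 3 = -6)
M(v) = -6 + v**2 - 7*v (M(v) = v + ((v**2 - 8*v) - 6) = v + (-6 + v**2 - 8*v) = -6 + v**2 - 7*v)
U(18, 9)*M(10) = 9*(-6 + 10**2 - 7*10) = 9*(-6 + 100 - 70) = 9*24 = 216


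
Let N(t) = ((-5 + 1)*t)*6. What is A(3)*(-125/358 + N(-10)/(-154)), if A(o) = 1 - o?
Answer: 52585/13783 ≈ 3.8152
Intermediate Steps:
N(t) = -24*t (N(t) = -4*t*6 = -24*t)
A(3)*(-125/358 + N(-10)/(-154)) = (1 - 1*3)*(-125/358 - 24*(-10)/(-154)) = (1 - 3)*(-125*1/358 + 240*(-1/154)) = -2*(-125/358 - 120/77) = -2*(-52585/27566) = 52585/13783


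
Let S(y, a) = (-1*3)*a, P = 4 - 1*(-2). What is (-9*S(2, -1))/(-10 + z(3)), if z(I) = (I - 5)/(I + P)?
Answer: 243/92 ≈ 2.6413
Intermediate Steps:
P = 6 (P = 4 + 2 = 6)
S(y, a) = -3*a
z(I) = (-5 + I)/(6 + I) (z(I) = (I - 5)/(I + 6) = (-5 + I)/(6 + I))
(-9*S(2, -1))/(-10 + z(3)) = (-(-27)*(-1))/(-10 + (-5 + 3)/(6 + 3)) = (-9*3)/(-10 - 2/9) = -27/(-10 + (1/9)*(-2)) = -27/(-10 - 2/9) = -27/(-92/9) = -27*(-9/92) = 243/92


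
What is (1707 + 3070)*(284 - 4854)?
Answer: -21830890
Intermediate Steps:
(1707 + 3070)*(284 - 4854) = 4777*(-4570) = -21830890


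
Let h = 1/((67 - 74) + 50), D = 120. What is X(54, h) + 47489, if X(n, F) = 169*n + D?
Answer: 56735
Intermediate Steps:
h = 1/43 (h = 1/(-7 + 50) = 1/43 ≈ 0.023256)
X(n, F) = 120 + 169*n (X(n, F) = 169*n + 120 = 120 + 169*n)
X(54, h) + 47489 = (120 + 169*54) + 47489 = (120 + 9126) + 47489 = 9246 + 47489 = 56735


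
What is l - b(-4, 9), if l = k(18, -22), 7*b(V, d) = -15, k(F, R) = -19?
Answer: -118/7 ≈ -16.857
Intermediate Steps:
b(V, d) = -15/7 (b(V, d) = (⅐)*(-15) = -15/7)
l = -19
l - b(-4, 9) = -19 - 1*(-15/7) = -19 + 15/7 = -118/7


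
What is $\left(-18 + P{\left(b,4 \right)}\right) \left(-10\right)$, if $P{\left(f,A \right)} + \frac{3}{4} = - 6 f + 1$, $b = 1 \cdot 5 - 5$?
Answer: $\frac{355}{2} \approx 177.5$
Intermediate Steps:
$b = 0$ ($b = 5 - 5 = 0$)
$P{\left(f,A \right)} = \frac{1}{4} - 6 f$ ($P{\left(f,A \right)} = - \frac{3}{4} - \left(-1 + 6 f\right) = \frac{1}{4} - 6 f$)
$\left(-18 + P{\left(b,4 \right)}\right) \left(-10\right) = \left(-18 + \left(\frac{1}{4} - 0\right)\right) \left(-10\right) = \left(-18 + \left(\frac{1}{4} + 0\right)\right) \left(-10\right) = \left(-18 + \frac{1}{4}\right) \left(-10\right) = \left(- \frac{71}{4}\right) \left(-10\right) = \frac{355}{2}$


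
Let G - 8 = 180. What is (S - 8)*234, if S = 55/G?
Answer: -169533/94 ≈ -1803.5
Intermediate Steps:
G = 188 (G = 8 + 180 = 188)
S = 55/188 ≈ 0.29255
(S - 8)*234 = (55/188 - 8)*234 = -1449/188*234 = -169533/94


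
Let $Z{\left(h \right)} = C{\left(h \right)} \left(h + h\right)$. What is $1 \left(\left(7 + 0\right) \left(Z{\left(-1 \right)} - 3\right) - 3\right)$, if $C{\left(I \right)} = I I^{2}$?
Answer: $-10$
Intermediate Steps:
$C{\left(I \right)} = I^{3}$
$Z{\left(h \right)} = 2 h^{4}$ ($Z{\left(h \right)} = h^{3} \left(h + h\right) = h^{3} \cdot 2 h = 2 h^{4}$)
$1 \left(\left(7 + 0\right) \left(Z{\left(-1 \right)} - 3\right) - 3\right) = 1 \left(\left(7 + 0\right) \left(2 \left(-1\right)^{4} - 3\right) - 3\right) = 1 \left(7 \left(2 \cdot 1 - 3\right) - 3\right) = 1 \left(7 \left(2 - 3\right) - 3\right) = 1 \left(7 \left(-1\right) - 3\right) = 1 \left(-7 - 3\right) = 1 \left(-10\right) = -10$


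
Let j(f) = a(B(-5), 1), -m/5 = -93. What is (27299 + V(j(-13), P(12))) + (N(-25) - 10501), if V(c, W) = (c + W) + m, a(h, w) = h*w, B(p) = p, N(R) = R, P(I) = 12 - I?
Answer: 17233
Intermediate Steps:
m = 465 (m = -5*(-93) = 465)
j(f) = -5 (j(f) = -5*1 = -5)
V(c, W) = 465 + W + c (V(c, W) = (c + W) + 465 = (W + c) + 465 = 465 + W + c)
(27299 + V(j(-13), P(12))) + (N(-25) - 10501) = (27299 + (465 + (12 - 1*12) - 5)) + (-25 - 10501) = (27299 + (465 + (12 - 12) - 5)) - 10526 = (27299 + (465 + 0 - 5)) - 10526 = (27299 + 460) - 10526 = 27759 - 10526 = 17233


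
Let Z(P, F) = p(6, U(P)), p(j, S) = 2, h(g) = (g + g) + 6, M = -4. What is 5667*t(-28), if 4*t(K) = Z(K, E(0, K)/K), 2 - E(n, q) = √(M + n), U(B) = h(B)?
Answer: 5667/2 ≈ 2833.5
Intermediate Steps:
h(g) = 6 + 2*g (h(g) = 2*g + 6 = 6 + 2*g)
U(B) = 6 + 2*B
E(n, q) = 2 - √(-4 + n)
Z(P, F) = 2
t(K) = ½ (t(K) = (¼)*2 = ½)
5667*t(-28) = 5667*(½) = 5667/2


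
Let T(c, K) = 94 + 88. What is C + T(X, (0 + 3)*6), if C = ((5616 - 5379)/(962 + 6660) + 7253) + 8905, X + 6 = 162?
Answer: 124543717/7622 ≈ 16340.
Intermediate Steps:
X = 156 (X = -6 + 162 = 156)
T(c, K) = 182
C = 123156513/7622 (C = (237/7622 + 7253) + 8905 = 55282603/7622 + 8905 = 123156513/7622 ≈ 16158.)
C + T(X, (0 + 3)*6) = 123156513/7622 + 182 = 124543717/7622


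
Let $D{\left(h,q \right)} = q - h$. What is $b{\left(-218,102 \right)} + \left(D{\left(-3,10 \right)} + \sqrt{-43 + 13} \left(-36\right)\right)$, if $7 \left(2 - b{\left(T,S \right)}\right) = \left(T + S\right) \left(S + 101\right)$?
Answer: $3379 - 36 i \sqrt{30} \approx 3379.0 - 197.18 i$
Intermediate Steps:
$b{\left(T,S \right)} = 2 - \frac{\left(101 + S\right) \left(S + T\right)}{7}$ ($b{\left(T,S \right)} = 2 - \frac{\left(T + S\right) \left(S + 101\right)}{7} = 2 - \frac{\left(S + T\right) \left(101 + S\right)}{7} = 2 - \frac{\left(101 + S\right) \left(S + T\right)}{7}$)
$b{\left(-218,102 \right)} + \left(D{\left(-3,10 \right)} + \sqrt{-43 + 13} \left(-36\right)\right) = \left(2 - \frac{10302}{7} - - \frac{22018}{7} - \frac{102^{2}}{7} - \frac{102}{7} \left(-218\right)\right) + \left(\left(10 - -3\right) + \sqrt{-43 + 13} \left(-36\right)\right) = \left(2 - \frac{10302}{7} + \frac{22018}{7} - \frac{10404}{7} + \frac{22236}{7}\right) + \left(\left(10 + 3\right) + \sqrt{-30} \left(-36\right)\right) = \left(2 - \frac{10302}{7} + \frac{22018}{7} - \frac{10404}{7} + \frac{22236}{7}\right) + \left(13 + i \sqrt{30} \left(-36\right)\right) = 3366 + \left(13 - 36 i \sqrt{30}\right) = 3379 - 36 i \sqrt{30}$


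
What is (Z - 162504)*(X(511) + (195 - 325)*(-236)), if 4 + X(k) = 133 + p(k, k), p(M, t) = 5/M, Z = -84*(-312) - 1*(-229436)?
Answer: 1466340648560/511 ≈ 2.8696e+9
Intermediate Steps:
Z = 255644 (Z = 26208 + 229436 = 255644)
X(k) = 129 + 5/k (X(k) = -4 + (133 + 5/k) = 129 + 5/k)
(Z - 162504)*(X(511) + (195 - 325)*(-236)) = (255644 - 162504)*((129 + 5/511) + (195 - 325)*(-236)) = 93140*((129 + 5*(1/511)) - 130*(-236)) = 93140*((129 + 5/511) + 30680) = 93140*(65924/511 + 30680) = 93140*(15743404/511) = 1466340648560/511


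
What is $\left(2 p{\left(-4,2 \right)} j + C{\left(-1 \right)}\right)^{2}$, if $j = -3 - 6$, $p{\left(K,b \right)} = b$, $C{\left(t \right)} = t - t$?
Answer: $1296$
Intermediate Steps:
$C{\left(t \right)} = 0$
$j = -9$ ($j = -3 - 6 = -9$)
$\left(2 p{\left(-4,2 \right)} j + C{\left(-1 \right)}\right)^{2} = \left(2 \cdot 2 \left(-9\right) + 0\right)^{2} = \left(4 \left(-9\right) + 0\right)^{2} = \left(-36 + 0\right)^{2} = \left(-36\right)^{2} = 1296$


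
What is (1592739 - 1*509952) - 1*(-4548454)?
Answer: 5631241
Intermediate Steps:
(1592739 - 1*509952) - 1*(-4548454) = (1592739 - 509952) + 4548454 = 1082787 + 4548454 = 5631241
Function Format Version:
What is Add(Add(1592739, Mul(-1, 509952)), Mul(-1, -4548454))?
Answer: 5631241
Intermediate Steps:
Add(Add(1592739, Mul(-1, 509952)), Mul(-1, -4548454)) = Add(Add(1592739, -509952), 4548454) = Add(1082787, 4548454) = 5631241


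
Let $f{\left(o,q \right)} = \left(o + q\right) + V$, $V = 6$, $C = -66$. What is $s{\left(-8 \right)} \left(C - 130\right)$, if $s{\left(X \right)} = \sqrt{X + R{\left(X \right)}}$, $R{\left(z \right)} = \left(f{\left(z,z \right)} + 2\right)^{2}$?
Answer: $- 392 \sqrt{14} \approx -1466.7$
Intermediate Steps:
$f{\left(o,q \right)} = 6 + o + q$ ($f{\left(o,q \right)} = \left(o + q\right) + 6 = 6 + o + q$)
$R{\left(z \right)} = \left(8 + 2 z\right)^{2}$ ($R{\left(z \right)} = \left(\left(6 + z + z\right) + 2\right)^{2} = \left(\left(6 + 2 z\right) + 2\right)^{2} = \left(8 + 2 z\right)^{2}$)
$s{\left(X \right)} = \sqrt{X + 4 \left(4 + X\right)^{2}}$
$s{\left(-8 \right)} \left(C - 130\right) = \sqrt{-8 + 4 \left(4 - 8\right)^{2}} \left(-66 - 130\right) = \sqrt{-8 + 4 \left(-4\right)^{2}} \left(-66 - 130\right) = \sqrt{-8 + 4 \cdot 16} \left(-196\right) = \sqrt{-8 + 64} \left(-196\right) = \sqrt{56} \left(-196\right) = 2 \sqrt{14} \left(-196\right) = - 392 \sqrt{14}$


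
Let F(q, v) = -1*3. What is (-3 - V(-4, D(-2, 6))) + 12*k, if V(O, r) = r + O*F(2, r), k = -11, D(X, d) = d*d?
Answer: -183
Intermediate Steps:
F(q, v) = -3
D(X, d) = d**2
V(O, r) = r - 3*O (V(O, r) = r + O*(-3) = r - 3*O)
(-3 - V(-4, D(-2, 6))) + 12*k = (-3 - (6**2 - 3*(-4))) + 12*(-11) = (-3 - (36 + 12)) - 132 = (-3 - 1*48) - 132 = (-3 - 48) - 132 = -51 - 132 = -183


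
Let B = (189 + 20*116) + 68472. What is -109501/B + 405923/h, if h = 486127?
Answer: -24418572164/34505780587 ≈ -0.70767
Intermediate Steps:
B = 70981 (B = (189 + 2320) + 68472 = 2509 + 68472 = 70981)
-109501/B + 405923/h = -109501/70981 + 405923/486127 = -24418572164/34505780587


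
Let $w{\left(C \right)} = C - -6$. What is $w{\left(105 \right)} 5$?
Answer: $555$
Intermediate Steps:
$w{\left(C \right)} = 6 + C$ ($w{\left(C \right)} = C + 6 = 6 + C$)
$w{\left(105 \right)} 5 = \left(6 + 105\right) 5 = 111 \cdot 5 = 555$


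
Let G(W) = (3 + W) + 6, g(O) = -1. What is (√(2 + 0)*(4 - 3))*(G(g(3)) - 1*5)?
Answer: 3*√2 ≈ 4.2426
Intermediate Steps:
G(W) = 9 + W
(√(2 + 0)*(4 - 3))*(G(g(3)) - 1*5) = (√(2 + 0)*(4 - 3))*((9 - 1) - 1*5) = (√2*1)*(8 - 5) = √2*3 = 3*√2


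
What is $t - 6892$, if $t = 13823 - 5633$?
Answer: $1298$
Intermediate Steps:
$t = 8190$ ($t = 13823 - 5633 = 8190$)
$t - 6892 = 8190 - 6892 = 1298$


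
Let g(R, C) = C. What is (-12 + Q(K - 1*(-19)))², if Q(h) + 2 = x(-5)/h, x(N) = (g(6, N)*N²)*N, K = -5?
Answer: 184041/196 ≈ 938.98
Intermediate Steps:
x(N) = N⁴ (x(N) = (N*N²)*N = N³*N = N⁴)
Q(h) = -2 + 625/h (Q(h) = -2 + (-5)⁴/h = -2 + 625/h)
(-12 + Q(K - 1*(-19)))² = (-12 + (-2 + 625/(-5 - 1*(-19))))² = (-12 + (-2 + 625/(-5 + 19)))² = (-12 + (-2 + 625/14))² = (-12 + 597/14)² = (429/14)² = 184041/196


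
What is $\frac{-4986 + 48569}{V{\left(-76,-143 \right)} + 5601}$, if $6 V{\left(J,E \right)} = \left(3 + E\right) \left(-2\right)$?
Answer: $\frac{130749}{16943} \approx 7.717$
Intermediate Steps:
$V{\left(J,E \right)} = -1 - \frac{E}{3}$ ($V{\left(J,E \right)} = \frac{\left(3 + E\right) \left(-2\right)}{6} = \frac{-6 - 2 E}{6} = -1 - \frac{E}{3}$)
$\frac{-4986 + 48569}{V{\left(-76,-143 \right)} + 5601} = \frac{-4986 + 48569}{\left(-1 - - \frac{143}{3}\right) + 5601} = \frac{43583}{\left(-1 + \frac{143}{3}\right) + 5601} = \frac{43583}{\frac{140}{3} + 5601} = \frac{43583}{\frac{16943}{3}} = 43583 \cdot \frac{3}{16943} = \frac{130749}{16943}$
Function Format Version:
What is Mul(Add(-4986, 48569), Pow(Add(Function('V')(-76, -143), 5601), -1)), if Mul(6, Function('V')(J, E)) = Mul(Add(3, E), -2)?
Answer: Rational(130749, 16943) ≈ 7.7170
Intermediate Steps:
Function('V')(J, E) = Add(-1, Mul(Rational(-1, 3), E)) (Function('V')(J, E) = Mul(Rational(1, 6), Mul(Add(3, E), -2)) = Mul(Rational(1, 6), Add(-6, Mul(-2, E))) = Add(-1, Mul(Rational(-1, 3), E)))
Mul(Add(-4986, 48569), Pow(Add(Function('V')(-76, -143), 5601), -1)) = Mul(Add(-4986, 48569), Pow(Add(Add(-1, Mul(Rational(-1, 3), -143)), 5601), -1)) = Mul(43583, Pow(Add(Add(-1, Rational(143, 3)), 5601), -1)) = Mul(43583, Pow(Add(Rational(140, 3), 5601), -1)) = Mul(43583, Pow(Rational(16943, 3), -1)) = Mul(43583, Rational(3, 16943)) = Rational(130749, 16943)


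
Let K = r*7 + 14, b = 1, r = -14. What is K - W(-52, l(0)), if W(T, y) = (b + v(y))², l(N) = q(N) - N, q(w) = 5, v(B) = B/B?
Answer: -88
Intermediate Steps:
v(B) = 1
K = -84 (K = -14*7 + 14 = -98 + 14 = -84)
l(N) = 5 - N
W(T, y) = 4 (W(T, y) = (1 + 1)² = 2² = 4)
K - W(-52, l(0)) = -84 - 1*4 = -84 - 4 = -88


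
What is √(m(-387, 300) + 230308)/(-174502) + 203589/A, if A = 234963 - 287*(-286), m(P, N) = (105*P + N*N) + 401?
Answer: 203589/317045 - √280074/174502 ≈ 0.63911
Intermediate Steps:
m(P, N) = 401 + N² + 105*P (m(P, N) = (105*P + N²) + 401 = (N² + 105*P) + 401 = 401 + N² + 105*P)
A = 317045 (A = 234963 - 1*(-82082) = 234963 + 82082 = 317045)
√(m(-387, 300) + 230308)/(-174502) + 203589/A = √((401 + 300² + 105*(-387)) + 230308)/(-174502) + 203589/317045 = √((401 + 90000 - 40635) + 230308)*(-1/174502) + 203589*(1/317045) = √(49766 + 230308)*(-1/174502) + 203589/317045 = √280074*(-1/174502) + 203589/317045 = -√280074/174502 + 203589/317045 = 203589/317045 - √280074/174502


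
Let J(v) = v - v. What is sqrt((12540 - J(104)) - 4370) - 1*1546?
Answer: -1546 + sqrt(8170) ≈ -1455.6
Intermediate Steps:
J(v) = 0
sqrt((12540 - J(104)) - 4370) - 1*1546 = sqrt((12540 - 1*0) - 4370) - 1*1546 = sqrt((12540 + 0) - 4370) - 1546 = sqrt(12540 - 4370) - 1546 = sqrt(8170) - 1546 = -1546 + sqrt(8170)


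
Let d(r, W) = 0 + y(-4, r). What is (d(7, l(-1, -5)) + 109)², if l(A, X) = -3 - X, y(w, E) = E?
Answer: 13456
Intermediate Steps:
d(r, W) = r (d(r, W) = 0 + r = r)
(d(7, l(-1, -5)) + 109)² = (7 + 109)² = 116² = 13456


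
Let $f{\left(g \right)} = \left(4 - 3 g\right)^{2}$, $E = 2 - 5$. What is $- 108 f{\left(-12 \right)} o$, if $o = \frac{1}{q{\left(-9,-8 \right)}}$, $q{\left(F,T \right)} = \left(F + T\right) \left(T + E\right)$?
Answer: $- \frac{172800}{187} \approx -924.06$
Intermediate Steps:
$E = -3$
$q{\left(F,T \right)} = \left(-3 + T\right) \left(F + T\right)$ ($q{\left(F,T \right)} = \left(F + T\right) \left(T - 3\right) = \left(F + T\right) \left(-3 + T\right) = \left(-3 + T\right) \left(F + T\right)$)
$o = \frac{1}{187}$ ($o = \frac{1}{\left(-8\right)^{2} - -27 - -24 - -72} = \frac{1}{64 + 27 + 24 + 72} = \frac{1}{187} \approx 0.0053476$)
$- 108 f{\left(-12 \right)} o = - 108 \left(-4 + 3 \left(-12\right)\right)^{2} \cdot \frac{1}{187} = - 108 \left(-4 - 36\right)^{2} \cdot \frac{1}{187} = - 108 \left(-40\right)^{2} \cdot \frac{1}{187} = \left(-108\right) 1600 \cdot \frac{1}{187} = \left(-172800\right) \frac{1}{187} = - \frac{172800}{187}$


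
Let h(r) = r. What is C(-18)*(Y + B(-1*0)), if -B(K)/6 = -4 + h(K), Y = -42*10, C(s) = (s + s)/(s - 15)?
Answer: -432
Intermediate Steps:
C(s) = 2*s/(-15 + s) (C(s) = (2*s)/(-15 + s) = 2*s/(-15 + s))
Y = -420
B(K) = 24 - 6*K (B(K) = -6*(-4 + K) = 24 - 6*K)
C(-18)*(Y + B(-1*0)) = (2*(-18)/(-15 - 18))*(-420 + (24 - (-6)*0)) = (2*(-18)/(-33))*(-420 + (24 - 6*0)) = (2*(-18)*(-1/33))*(-420 + (24 + 0)) = 12*(-420 + 24)/11 = (12/11)*(-396) = -432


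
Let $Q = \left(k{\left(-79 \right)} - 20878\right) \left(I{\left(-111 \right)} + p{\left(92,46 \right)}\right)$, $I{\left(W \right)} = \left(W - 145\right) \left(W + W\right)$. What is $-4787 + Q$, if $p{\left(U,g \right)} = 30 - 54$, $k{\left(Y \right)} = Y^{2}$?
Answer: $-831503483$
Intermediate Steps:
$p{\left(U,g \right)} = -24$
$I{\left(W \right)} = 2 W \left(-145 + W\right)$ ($I{\left(W \right)} = \left(-145 + W\right) 2 W = 2 W \left(-145 + W\right)$)
$Q = -831498696$ ($Q = \left(\left(-79\right)^{2} - 20878\right) \left(2 \left(-111\right) \left(-145 - 111\right) - 24\right) = \left(6241 - 20878\right) \left(2 \left(-111\right) \left(-256\right) - 24\right) = - 14637 \left(56832 - 24\right) = \left(-14637\right) 56808 = -831498696$)
$-4787 + Q = -4787 - 831498696 = -831503483$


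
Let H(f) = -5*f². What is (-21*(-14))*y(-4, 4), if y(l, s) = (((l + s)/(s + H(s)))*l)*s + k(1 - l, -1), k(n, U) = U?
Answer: -294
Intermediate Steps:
y(l, s) = -1 + l*s*(l + s)/(s - 5*s²) (y(l, s) = (((l + s)/(s - 5*s²))*l)*s - 1 = (l*(l + s)/(s - 5*s²))*s - 1 = l*s*(l + s)/(s - 5*s²) - 1 = -1 + l*s*(l + s)/(s - 5*s²))
(-21*(-14))*y(-4, 4) = (-21*(-14))*((1 - 1*(-4)² - 5*4 - 1*(-4)*4)/(-1 + 5*4)) = 294*((1 - 1*16 - 20 + 16)/(-1 + 20)) = 294*((1 - 16 - 20 + 16)/19) = 294*((1/19)*(-19)) = 294*(-1) = -294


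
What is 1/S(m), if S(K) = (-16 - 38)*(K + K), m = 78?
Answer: -1/8424 ≈ -0.00011871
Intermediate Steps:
S(K) = -108*K
1/S(m) = 1/(-108*78) = 1/(-8424) = -1/8424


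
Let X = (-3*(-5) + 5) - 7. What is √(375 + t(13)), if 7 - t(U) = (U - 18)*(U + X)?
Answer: 16*√2 ≈ 22.627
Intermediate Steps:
X = 13 (X = (15 + 5) - 7 = 20 - 7 = 13)
t(U) = 7 - (-18 + U)*(13 + U) (t(U) = 7 - (U - 18)*(U + 13) = 7 - (-18 + U)*(13 + U))
√(375 + t(13)) = √(375 + (241 - 1*13² + 5*13)) = √(375 + (241 - 1*169 + 65)) = √(375 + (241 - 169 + 65)) = √(375 + 137) = √512 = 16*√2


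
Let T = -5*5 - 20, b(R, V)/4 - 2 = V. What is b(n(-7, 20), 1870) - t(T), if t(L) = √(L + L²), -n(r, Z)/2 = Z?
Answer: 7488 - 6*√55 ≈ 7443.5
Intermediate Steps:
n(r, Z) = -2*Z
b(R, V) = 8 + 4*V
T = -45 (T = -25 - 20 = -45)
b(n(-7, 20), 1870) - t(T) = (8 + 4*1870) - √(-45*(1 - 45)) = (8 + 7480) - √(-45*(-44)) = 7488 - √1980 = 7488 - 6*√55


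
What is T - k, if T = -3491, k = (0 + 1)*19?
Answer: -3510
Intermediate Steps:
k = 19 (k = 1*19 = 19)
T - k = -3491 - 1*19 = -3491 - 19 = -3510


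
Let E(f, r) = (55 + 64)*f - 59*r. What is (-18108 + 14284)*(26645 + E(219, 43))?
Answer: -191846256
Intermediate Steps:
E(f, r) = -59*r + 119*f (E(f, r) = 119*f - 59*r = -59*r + 119*f)
(-18108 + 14284)*(26645 + E(219, 43)) = (-18108 + 14284)*(26645 + (-59*43 + 119*219)) = -3824*(26645 + (-2537 + 26061)) = -3824*(26645 + 23524) = -3824*50169 = -191846256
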